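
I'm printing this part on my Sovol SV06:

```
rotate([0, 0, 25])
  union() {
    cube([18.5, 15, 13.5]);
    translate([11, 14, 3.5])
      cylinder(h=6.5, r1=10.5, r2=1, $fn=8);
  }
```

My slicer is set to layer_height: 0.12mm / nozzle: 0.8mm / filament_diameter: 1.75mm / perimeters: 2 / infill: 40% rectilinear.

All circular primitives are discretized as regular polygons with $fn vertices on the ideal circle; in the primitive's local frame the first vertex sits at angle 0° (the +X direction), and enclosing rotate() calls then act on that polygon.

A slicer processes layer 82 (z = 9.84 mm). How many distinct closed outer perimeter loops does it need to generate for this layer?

At z = 9.84 mm: the cube is present — its section is the full 18.5×15 rectangle; the cone at (11, 14) contributes a regular 8-gon of circumradius 1.234 (interpolated between r1=10.5 and r2=1 at t=0.975); Merging all regions: the regions partially overlap (shared area 4.17 mm²), so overlapping operands fuse into one piece — 1 connected region; (whole slice rotated 25° about Z — lengths, areas and connectivity unchanged). The result has 1 disconnected region.

1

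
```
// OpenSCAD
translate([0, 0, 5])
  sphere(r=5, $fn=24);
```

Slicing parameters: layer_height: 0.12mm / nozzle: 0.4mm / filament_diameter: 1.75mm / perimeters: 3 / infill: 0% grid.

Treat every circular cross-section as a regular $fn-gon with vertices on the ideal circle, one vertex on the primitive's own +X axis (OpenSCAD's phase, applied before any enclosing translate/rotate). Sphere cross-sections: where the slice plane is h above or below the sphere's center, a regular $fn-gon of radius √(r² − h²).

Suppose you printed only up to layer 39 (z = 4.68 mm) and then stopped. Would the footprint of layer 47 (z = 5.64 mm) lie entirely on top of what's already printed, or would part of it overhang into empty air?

entirely on top

Compare the two slices. At z = 4.68: the r=5 sphere contributes a regular 24-gon of circumradius √(5²−0.32²) = 4.990 (area = (24/2)·4.990²·sin(360°/24) = 77.33 mm²). At z = 5.64: the r=5 sphere slices to a regular 24-gon of circumradius 4.959 (√(r²−h²) with h=0.64 from center) (area = (24/2)·4.959²·sin(360°/24) = 76.37 mm²). Checking containment: the cross-section at z = 5.64 is a subset of the cross-section at z = 4.68.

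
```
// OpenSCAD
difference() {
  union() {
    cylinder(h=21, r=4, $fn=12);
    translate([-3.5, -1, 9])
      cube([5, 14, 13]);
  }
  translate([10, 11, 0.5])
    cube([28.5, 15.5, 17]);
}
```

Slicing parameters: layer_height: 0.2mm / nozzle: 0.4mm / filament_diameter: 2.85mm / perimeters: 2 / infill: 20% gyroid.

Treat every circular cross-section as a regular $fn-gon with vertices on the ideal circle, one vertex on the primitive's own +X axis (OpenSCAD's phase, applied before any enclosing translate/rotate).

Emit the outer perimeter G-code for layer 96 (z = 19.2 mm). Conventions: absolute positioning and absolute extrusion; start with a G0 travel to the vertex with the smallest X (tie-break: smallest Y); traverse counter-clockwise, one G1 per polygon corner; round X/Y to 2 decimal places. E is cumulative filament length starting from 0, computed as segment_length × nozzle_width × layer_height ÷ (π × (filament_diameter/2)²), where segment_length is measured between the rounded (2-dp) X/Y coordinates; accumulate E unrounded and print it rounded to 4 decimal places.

G0 X-4.00 Y0.00 Z19.20
G1 X-3.46 Y-2.00 E0.0260
G1 X-2.00 Y-3.46 E0.0519
G1 X0.00 Y-4.00 E0.0779
G1 X2.00 Y-3.46 E0.1038
G1 X3.46 Y-2.00 E0.1297
G1 X4.00 Y0.00 E0.1557
G1 X3.46 Y2.00 E0.1817
G1 X2.00 Y3.46 E0.2076
G1 X1.50 Y3.60 E0.2141
G1 X1.50 Y13.00 E0.3320
G1 X-3.50 Y13.00 E0.3947
G1 X-3.50 Y1.87 E0.5342
G1 X-4.00 Y0.00 E0.5585

At z = 19.2 mm: the cylinder: section is a regular 12-gon, circumradius r=4; the cube at (-3.5, -1) (footprint 5×14) is included at this height; Combining (union): the regions partially overlap (shared area 22.23 mm²), so overlapping operands fuse into one piece — 1 connected region; the cube at (10, 11) does not reach this height (z outside [0.5, 17.5]); Subtracting the remaining from the first: none of the subtracted shapes is present at this height, so the result so far is unchanged — 1 connected region. The outline is a single polygon with 13 vertices. Extrusion per mm of travel: 0.4 × 0.2 / (π × 1.425²) = 0.012540. Accumulating E over each segment gives final E = 0.5585.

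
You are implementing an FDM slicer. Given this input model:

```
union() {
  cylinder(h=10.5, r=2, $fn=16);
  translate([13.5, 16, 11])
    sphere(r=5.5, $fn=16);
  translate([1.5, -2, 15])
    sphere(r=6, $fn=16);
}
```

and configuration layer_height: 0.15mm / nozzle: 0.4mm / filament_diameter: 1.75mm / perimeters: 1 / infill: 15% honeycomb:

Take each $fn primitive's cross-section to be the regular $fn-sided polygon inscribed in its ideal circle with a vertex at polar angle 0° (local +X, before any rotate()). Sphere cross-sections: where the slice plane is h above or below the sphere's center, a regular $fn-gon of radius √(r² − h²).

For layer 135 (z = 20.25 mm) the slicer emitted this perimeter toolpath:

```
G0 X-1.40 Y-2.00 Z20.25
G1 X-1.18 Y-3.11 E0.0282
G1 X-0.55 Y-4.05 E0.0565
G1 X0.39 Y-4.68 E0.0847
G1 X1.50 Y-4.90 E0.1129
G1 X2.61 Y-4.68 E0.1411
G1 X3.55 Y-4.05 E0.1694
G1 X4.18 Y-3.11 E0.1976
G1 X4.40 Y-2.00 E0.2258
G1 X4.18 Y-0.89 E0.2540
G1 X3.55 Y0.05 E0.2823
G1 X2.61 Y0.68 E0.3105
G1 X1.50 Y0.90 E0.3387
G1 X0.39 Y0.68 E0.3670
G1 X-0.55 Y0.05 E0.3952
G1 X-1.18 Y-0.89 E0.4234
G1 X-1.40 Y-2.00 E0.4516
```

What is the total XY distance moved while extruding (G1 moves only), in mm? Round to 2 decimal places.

18.11 mm

Sum the Euclidean lengths of each G1 segment: total = 18.11 mm.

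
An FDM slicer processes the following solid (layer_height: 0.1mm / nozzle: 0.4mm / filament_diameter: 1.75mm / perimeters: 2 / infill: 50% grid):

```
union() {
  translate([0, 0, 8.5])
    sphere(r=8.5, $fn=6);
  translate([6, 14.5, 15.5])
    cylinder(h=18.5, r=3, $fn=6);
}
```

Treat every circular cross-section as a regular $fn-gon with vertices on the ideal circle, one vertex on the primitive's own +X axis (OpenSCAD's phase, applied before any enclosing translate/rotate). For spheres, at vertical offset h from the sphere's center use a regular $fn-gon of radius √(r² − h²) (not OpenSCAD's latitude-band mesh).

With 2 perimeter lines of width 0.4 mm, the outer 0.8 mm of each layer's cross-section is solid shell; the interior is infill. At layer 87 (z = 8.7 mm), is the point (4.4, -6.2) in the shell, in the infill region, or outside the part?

At z = 8.7 mm: the sphere: section is a regular 6-gon, circumradius = √(r²−h²) = √(8.5²−0.2²) = 8.498; the cylinder at (6, 14.5) is not intersected at this z (z outside [15.5, 34]); Combining (union): only the r=8.5 sphere is present, so the union is just that shape — 1 connected region. Overall, the cross-section is a single solid region. The nearest boundary edge runs (4.25, -7.36)→(8.50, 0.00); distance from the point to it = 0.45 mm. The point is inside the cross-section, 0.45 mm from the nearest boundary — within the 0.8 mm shell band (2 × 0.4).

shell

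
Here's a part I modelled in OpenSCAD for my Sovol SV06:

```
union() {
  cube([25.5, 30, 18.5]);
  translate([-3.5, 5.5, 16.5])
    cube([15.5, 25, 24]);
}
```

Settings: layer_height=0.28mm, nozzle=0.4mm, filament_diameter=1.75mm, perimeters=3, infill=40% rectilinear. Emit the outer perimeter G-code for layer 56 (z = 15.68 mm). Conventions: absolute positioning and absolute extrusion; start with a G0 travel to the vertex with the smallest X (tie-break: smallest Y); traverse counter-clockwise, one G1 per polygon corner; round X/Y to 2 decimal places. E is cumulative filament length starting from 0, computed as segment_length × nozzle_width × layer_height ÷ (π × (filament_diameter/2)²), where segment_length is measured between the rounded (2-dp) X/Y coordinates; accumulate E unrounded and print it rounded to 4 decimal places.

At z = 15.68 mm: the 25.5×30 cube contributes its full rectangle; the cube at (-3.5, 5.5) is absent (z outside [16.5, 40.5]); Combining (union): only the 25.5×30 cube is present, so the union is just that shape — 1 connected region. The outline is a single polygon with 4 vertices. Extrusion per mm of travel: 0.4 × 0.28 / (π × 0.875²) = 0.046564. Accumulating E over each segment gives final E = 5.1686.

G0 X0.00 Y0.00 Z15.68
G1 X25.50 Y0.00 E1.1874
G1 X25.50 Y30.00 E2.5843
G1 X0.00 Y30.00 E3.7717
G1 X0.00 Y0.00 E5.1686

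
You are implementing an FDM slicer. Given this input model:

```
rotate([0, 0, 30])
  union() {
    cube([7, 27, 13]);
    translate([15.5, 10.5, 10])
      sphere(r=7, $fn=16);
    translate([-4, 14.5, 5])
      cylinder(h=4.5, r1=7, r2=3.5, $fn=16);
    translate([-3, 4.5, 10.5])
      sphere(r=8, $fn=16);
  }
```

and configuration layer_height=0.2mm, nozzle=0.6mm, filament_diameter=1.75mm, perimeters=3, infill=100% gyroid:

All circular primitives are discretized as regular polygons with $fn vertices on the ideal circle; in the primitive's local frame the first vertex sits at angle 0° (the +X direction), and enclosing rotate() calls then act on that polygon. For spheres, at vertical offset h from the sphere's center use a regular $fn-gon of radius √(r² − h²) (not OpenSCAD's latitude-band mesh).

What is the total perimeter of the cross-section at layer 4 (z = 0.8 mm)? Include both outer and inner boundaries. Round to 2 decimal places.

68.00 mm

At z = 0.8 mm: the 7×27 cube contributes its full rectangle (perimeter 68.00 mm); the sphere at (15.5, 10.5) is not intersected at this z (|z−center|=9.200 > r=7); the cone at (-4, 14.5) is absent (z outside [5, 9.5]); the sphere at (-3, 4.5) is absent (|z−center|=9.700 > r=8); Merging all regions: only the 7×27 cube is present, so the union is just that shape — boundary = 68.00 mm; (whole slice rotated 30° about Z — lengths, areas and connectivity unchanged). Overall, the cross-section is a single solid region. Total boundary length (outer) = 68.00 mm.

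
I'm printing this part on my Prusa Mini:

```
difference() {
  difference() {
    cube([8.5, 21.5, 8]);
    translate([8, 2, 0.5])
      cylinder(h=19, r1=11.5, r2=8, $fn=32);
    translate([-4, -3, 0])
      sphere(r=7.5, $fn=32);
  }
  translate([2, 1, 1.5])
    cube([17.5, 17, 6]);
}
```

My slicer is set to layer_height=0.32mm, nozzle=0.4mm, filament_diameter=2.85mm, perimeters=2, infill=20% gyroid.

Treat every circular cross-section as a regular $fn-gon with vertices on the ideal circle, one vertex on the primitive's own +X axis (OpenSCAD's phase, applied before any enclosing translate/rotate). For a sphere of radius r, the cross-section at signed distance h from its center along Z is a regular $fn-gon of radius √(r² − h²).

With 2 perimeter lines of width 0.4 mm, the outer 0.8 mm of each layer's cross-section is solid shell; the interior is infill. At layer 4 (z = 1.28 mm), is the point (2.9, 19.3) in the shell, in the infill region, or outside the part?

At z = 1.28 mm: the 8.5×21.5 cube contributes its full rectangle; the cone at (8, 2) (r1=11.5→r2=8) has section circumradius 11.356 here — a regular 32-gon; the r=7.5 sphere at (-4, -3) slices to a regular 32-gon of circumradius 7.390 (√(r²−h²) with h=1.28 from center); Subtracting the remaining from the first: starting from the 8.5×21.5 cube, the cone at (8, 2) partially overlaps it — only the 104.99 mm² overlap (of its 402.56 mm²) is removed, clipping the outline; the r=7.5 sphere at (-4, -3) misses the remaining region (no effect) — 1 connected region; the cube at (2, 1) is absent (z outside [1.5, 7.5]); After the difference (first − rest): none of the subtracted shapes is present at this height, so the result so far is unchanged — 1 connected region. Overall, the cross-section is a single solid region. The nearest boundary edge runs (0.00, 21.50)→(8.50, 21.50); distance from the point to it = 2.20 mm. The point is inside the cross-section and 2.20 mm from the nearest boundary — more than the 0.8 mm shell width (2 × 0.4), so it's in the infill interior.

infill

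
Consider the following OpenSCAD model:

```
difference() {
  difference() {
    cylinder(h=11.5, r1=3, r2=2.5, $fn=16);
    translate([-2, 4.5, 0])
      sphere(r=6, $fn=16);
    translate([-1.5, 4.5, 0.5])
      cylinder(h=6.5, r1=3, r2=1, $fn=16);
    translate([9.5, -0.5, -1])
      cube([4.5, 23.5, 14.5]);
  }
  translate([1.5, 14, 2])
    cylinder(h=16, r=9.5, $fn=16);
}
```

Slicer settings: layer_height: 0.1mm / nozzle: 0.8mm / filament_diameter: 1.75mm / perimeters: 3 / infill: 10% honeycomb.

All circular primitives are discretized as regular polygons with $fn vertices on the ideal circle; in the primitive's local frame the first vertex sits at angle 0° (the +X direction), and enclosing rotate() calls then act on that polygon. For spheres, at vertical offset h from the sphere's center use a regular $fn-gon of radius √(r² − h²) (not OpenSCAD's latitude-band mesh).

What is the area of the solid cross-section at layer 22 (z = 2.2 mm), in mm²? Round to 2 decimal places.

11.03 mm²

At z = 2.2 mm: the cone (r1=3→r2=2.5) has section circumradius 2.904 here — a regular 16-gon (area = (16/2)·2.904²·sin(360°/16) = 25.82 mm²); the sphere at (-2, 4.5): section is a regular 16-gon, circumradius = √(r²−h²) = √(6²−2.2²) = 5.582 (area = (16/2)·5.582²·sin(360°/16) = 95.40 mm²); the cone at (-1.5, 4.5): at t=0.262 of its height the radius interpolates to r₁+(r₂−r₁)t = 2.477, giving a regular 16-gon of that circumradius (area = (16/2)·2.477²·sin(360°/16) = 18.78 mm²); the cube at (9.5, -0.5) (footprint 4.5×23.5) is included at this height (area 105.75 mm²); Taking the first minus the rest: starting from the cone (25.82 mm²), the r=6 sphere at (-2, 4.5) partially overlaps it — only the 14.79 mm² overlap (of its 95.40 mm²) is removed, clipping the outline; the cone at (-1.5, 4.5) misses the remaining region (no effect); the 4.5×23.5 cube at (9.5, -0.5) misses the remaining region (no effect) — area = 11.03 mm²; the cylinder at (1.5, 14): section is a regular 16-gon, circumradius r=9.5 (area = (16/2)·9.500²·sin(360°/16) = 276.30 mm²); Subtracting the remaining from the first: starting from the result so far (11.03 mm²), the r=9.5 cylinder at (1.5, 14) misses the remaining region (no effect) — area = 11.03 mm². Overall, the cross-section is a single solid region. Net area = 11.03 mm².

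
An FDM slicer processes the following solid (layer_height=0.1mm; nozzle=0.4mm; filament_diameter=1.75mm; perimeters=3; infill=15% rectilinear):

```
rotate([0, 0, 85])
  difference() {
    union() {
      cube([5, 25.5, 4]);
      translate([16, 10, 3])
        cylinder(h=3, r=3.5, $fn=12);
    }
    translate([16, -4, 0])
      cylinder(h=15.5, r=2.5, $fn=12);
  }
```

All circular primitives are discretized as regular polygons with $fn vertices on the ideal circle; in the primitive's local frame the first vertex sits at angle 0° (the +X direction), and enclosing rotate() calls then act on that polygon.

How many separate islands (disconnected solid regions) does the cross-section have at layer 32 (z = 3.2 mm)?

At z = 3.2 mm: the cube (footprint 5×25.5) is included at this height; the r=3.5 cylinder at (16, 10) gives a regular 12-gon of circumradius 3.5 (constant along its height); Merging all regions: the 2 present regions are separate (no shared area or edge), so areas and boundary lengths simply add and each stays a separate island — 2 connected regions; the r=2.5 cylinder at (16, -4) contributes a regular 12-gon of circumradius 2.5; Subtracting the remaining from the first: starting from that combined region, the r=2.5 cylinder at (16, -4) misses the remaining region (no effect) — 2 connected regions; (whole slice rotated 85° about Z — lengths, areas and connectivity unchanged). Overall, the cross-section has 2 separate islands. Island count = 2.

2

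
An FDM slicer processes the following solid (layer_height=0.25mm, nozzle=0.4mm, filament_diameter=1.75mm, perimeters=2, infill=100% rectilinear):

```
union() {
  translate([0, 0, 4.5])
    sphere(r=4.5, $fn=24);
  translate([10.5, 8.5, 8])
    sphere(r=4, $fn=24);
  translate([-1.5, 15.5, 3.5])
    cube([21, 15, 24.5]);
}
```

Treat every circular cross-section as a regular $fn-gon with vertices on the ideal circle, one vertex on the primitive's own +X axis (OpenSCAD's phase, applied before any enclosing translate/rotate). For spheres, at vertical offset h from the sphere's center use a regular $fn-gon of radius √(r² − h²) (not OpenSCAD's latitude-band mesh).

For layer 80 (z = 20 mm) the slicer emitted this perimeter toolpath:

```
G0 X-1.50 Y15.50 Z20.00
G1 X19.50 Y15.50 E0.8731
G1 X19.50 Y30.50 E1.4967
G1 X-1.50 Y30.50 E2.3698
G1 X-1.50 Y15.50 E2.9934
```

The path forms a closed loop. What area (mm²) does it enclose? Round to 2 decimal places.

Apply the shoelace formula to the sequence of (X, Y) vertices; enclosed area = 315.00 mm².

315.00 mm²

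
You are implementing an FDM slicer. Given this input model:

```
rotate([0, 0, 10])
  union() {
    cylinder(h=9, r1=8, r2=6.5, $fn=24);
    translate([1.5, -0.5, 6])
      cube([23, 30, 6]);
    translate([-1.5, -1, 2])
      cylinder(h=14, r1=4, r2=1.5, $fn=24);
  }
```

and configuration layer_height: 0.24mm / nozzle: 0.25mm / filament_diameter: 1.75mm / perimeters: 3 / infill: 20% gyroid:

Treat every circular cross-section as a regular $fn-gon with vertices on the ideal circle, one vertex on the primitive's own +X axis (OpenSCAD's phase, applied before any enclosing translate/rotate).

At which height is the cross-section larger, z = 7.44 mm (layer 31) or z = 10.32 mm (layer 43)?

layer 31 (z = 7.44 mm)

Layer 31 (z = 7.44): the cone: at t=0.827 of its height the radius interpolates to r₁+(r₂−r₁)t = 6.760, giving a regular 24-gon of that circumradius (area = (24/2)·6.760²·sin(360°/24) = 141.93 mm²); the 23×30 cube at (1.5, -0.5) contributes its full rectangle (area 690.00 mm²); the cone at (-1.5, -1) (r1=4→r2=1.5) has section circumradius 3.029 here — a regular 24-gon (area = (24/2)·3.029²·sin(360°/24) = 28.49 mm²); Merging all regions: the regions partially overlap — summed areas 860.42 mm² minus the doubly-counted overlap 56.59 mm² gives 803.83 mm² — area = 803.83 mm²; (rotated 10° about Z; rotation is an isometry so areas/perimeters/island counts are preserved). So its area = 803.83 mm². Layer 43 (z = 10.32): the cone does not reach this height (z outside [0, 9]); the cube at (1.5, -0.5) is present — its section is the full 23×30 rectangle (area 690.00 mm²); the cone at (-1.5, -1) contributes a regular 24-gon of circumradius 2.514 (interpolated between r1=4 and r2=1.5 at t=0.594) (area = (24/2)·2.514²·sin(360°/24) = 19.63 mm²); Taking the union: the 2 present regions are separate (no shared area or edge), so areas and boundary lengths simply add and each stays a separate island — area = 709.63 mm²; (rotated 10° about Z; rotation is an isometry so areas/perimeters/island counts are preserved). So its area = 709.63 mm². Layer 31 is larger (803.83 vs 709.63 mm²).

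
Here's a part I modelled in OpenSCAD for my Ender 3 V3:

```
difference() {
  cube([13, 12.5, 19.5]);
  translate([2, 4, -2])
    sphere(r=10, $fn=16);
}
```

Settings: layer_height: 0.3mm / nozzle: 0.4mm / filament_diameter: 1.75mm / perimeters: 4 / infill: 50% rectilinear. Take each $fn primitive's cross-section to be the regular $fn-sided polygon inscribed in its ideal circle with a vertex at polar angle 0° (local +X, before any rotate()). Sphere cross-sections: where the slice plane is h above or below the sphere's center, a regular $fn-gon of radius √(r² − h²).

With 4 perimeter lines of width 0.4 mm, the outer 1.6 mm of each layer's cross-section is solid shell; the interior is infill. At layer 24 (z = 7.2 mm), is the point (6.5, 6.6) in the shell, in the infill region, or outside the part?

shell

At z = 7.2 mm: the cube (footprint 13×12.5) is included at this height; the r=10 sphere at (2, 4) contributes a regular 16-gon of circumradius √(10²−9.2²) = 3.919; After the difference (first − rest): starting from the 13×12.5 cube, the r=10 sphere at (2, 4) partially overlaps it — only the 38.28 mm² overlap (of its 47.02 mm²) is removed, clipping the outline — 1 connected region. Overall, the cross-section is a single solid region. The nearest boundary edge runs (5.62, 5.50)→(4.77, 6.77); distance from the point to it = 1.34 mm. The point is inside the cross-section, 1.34 mm from the nearest boundary — within the 1.6 mm shell band (4 × 0.4).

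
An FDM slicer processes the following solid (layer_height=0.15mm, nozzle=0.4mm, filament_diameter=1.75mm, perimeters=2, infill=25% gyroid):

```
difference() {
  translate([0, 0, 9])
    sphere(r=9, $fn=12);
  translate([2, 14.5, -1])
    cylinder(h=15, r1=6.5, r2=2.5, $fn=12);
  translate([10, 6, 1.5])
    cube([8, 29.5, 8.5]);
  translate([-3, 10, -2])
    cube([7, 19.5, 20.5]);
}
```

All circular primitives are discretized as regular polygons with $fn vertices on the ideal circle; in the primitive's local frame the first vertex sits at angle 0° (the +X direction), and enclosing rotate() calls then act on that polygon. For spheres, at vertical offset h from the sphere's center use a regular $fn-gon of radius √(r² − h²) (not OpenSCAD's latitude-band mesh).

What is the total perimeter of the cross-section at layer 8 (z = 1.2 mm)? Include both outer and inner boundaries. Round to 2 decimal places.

27.89 mm

At z = 1.2 mm: the r=9 sphere contributes a regular 12-gon of circumradius √(9²−7.8²) = 4.490 (perimeter = 2·12·4.490·sin(180°/12) = 27.89 mm); the cone at (2, 14.5) (r1=6.5→r2=2.5) has section circumradius 5.913 here — a regular 12-gon (perimeter = 2·12·5.913·sin(180°/12) = 36.73 mm); the cube at (10, 6) is not intersected at this z (z outside [1.5, 10]); the cube at (-3, 10) is present — its section is the full 7×19.5 rectangle (perimeter 53.00 mm); Taking the first minus the rest: starting from the r=9 sphere, the cone at (2, 14.5) misses the remaining region (no effect); the 7×19.5 cube at (-3, 10) misses the remaining region (no effect) — boundary = 27.89 mm. Overall, the cross-section is a single solid region. Total boundary length (outer) = 27.89 mm.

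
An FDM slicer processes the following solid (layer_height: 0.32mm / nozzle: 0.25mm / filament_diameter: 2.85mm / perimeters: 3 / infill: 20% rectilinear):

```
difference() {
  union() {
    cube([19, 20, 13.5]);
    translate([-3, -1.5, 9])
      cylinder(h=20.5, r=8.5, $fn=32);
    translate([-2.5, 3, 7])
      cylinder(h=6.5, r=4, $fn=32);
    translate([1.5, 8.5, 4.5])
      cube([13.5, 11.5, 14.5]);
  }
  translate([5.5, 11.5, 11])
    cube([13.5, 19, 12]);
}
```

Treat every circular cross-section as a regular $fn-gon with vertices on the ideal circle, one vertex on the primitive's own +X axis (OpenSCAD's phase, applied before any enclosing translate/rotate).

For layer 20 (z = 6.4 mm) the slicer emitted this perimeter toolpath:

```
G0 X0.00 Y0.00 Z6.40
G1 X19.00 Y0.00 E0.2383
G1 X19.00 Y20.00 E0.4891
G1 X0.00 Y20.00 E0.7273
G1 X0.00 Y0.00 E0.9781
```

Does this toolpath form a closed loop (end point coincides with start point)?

yes

Start point (G0): (0.00, 0.00). End point (last G1): the path returns to the start — closed.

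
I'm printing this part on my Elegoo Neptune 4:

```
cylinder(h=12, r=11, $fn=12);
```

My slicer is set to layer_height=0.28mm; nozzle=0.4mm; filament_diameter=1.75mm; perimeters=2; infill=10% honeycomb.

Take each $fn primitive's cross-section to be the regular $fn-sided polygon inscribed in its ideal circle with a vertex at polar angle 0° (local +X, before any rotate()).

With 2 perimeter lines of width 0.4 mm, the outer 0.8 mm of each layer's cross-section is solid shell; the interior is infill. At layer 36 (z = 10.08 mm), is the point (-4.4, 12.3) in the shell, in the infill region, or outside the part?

At z = 10.08 mm: the r=11 cylinder contributes a regular 12-gon of circumradius 11. Overall, the cross-section is a single solid region. The nearest boundary edge runs (0.00, 11.00)→(-5.50, 9.53); distance from the point to it = 2.39 mm. The point is not inside any of the regions above, so it lies outside the cross-section (2.39 mm from the nearest boundary).

outside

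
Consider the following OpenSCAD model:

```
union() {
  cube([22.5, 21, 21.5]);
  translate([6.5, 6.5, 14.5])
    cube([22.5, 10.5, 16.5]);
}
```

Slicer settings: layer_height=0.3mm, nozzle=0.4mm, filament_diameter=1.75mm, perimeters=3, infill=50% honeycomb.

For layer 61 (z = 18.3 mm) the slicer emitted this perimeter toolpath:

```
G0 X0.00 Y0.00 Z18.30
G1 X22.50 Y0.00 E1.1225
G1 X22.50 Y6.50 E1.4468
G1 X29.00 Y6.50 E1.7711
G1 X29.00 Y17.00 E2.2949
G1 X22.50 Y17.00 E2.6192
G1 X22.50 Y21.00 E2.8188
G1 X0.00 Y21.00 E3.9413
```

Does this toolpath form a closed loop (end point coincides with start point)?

no

Start point (G0): (0.00, 0.00). End point (last G1): the path does not return to the start — open.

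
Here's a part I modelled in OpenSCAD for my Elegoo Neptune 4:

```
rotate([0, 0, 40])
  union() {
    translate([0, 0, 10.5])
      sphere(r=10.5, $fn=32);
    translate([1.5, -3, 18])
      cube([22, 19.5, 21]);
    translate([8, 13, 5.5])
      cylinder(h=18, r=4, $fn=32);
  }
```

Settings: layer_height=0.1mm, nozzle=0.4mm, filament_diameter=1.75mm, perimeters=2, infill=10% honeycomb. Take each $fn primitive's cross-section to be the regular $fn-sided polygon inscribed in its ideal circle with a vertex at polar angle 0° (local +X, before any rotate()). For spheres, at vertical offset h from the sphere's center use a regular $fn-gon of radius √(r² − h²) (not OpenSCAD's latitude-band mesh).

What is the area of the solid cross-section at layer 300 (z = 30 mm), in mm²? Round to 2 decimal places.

429.00 mm²

At z = 30 mm: the sphere does not reach this height (|z−center|=19.500 > r=10.5); the 22×19.5 cube at (1.5, -3) contributes its full rectangle (area 429.00 mm²); the cylinder at (8, 13) does not reach this height (z outside [5.5, 23.5]); Taking the union: only the 22×19.5 cube at (1.5, -3) is present, so the union is just that shape — area = 429.00 mm²; (rotated 40° about Z; rotation is an isometry so areas/perimeters/island counts are preserved). Overall, the cross-section is a single solid region. Net area = 429.00 mm².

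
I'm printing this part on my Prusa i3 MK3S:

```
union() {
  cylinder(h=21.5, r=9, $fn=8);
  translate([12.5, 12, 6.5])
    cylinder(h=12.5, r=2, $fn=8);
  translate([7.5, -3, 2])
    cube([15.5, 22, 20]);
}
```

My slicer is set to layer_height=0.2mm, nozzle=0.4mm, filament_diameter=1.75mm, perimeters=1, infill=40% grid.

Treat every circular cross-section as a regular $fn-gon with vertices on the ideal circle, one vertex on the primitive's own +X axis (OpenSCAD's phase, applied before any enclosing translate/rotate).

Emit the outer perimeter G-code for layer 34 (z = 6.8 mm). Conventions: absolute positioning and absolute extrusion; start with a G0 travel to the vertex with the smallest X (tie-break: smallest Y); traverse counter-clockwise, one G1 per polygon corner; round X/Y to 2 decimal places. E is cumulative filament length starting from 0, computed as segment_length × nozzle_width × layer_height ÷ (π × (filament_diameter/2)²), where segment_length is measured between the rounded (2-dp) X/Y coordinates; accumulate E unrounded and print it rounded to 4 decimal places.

G0 X-9.00 Y0.00 Z6.80
G1 X-6.36 Y-6.36 E0.2290
G1 X0.00 Y-9.00 E0.4581
G1 X6.36 Y-6.36 E0.6871
G1 X7.76 Y-3.00 E0.8082
G1 X23.00 Y-3.00 E1.3151
G1 X23.00 Y19.00 E2.0468
G1 X7.50 Y19.00 E2.5623
G1 X7.50 Y3.62 E3.0739
G1 X6.36 Y6.36 E3.1726
G1 X0.00 Y9.00 E3.4016
G1 X-6.36 Y6.36 E3.6306
G1 X-9.00 Y0.00 E3.8597

At z = 6.8 mm: the r=9 cylinder gives a regular 8-gon of circumradius 9 (constant along its height); the r=2 cylinder at (12.5, 12) contributes a regular 8-gon of circumradius 2; the cube at (7.5, -3) is present — its section is the full 15.5×22 rectangle; Taking the union: the regions partially overlap (shared area 16.67 mm²), so overlapping operands fuse into one piece — 1 connected region. The outline is a single polygon with 12 vertices. Extrusion per mm of travel: 0.4 × 0.2 / (π × 0.875²) = 0.033260. Accumulating E over each segment gives final E = 3.8597.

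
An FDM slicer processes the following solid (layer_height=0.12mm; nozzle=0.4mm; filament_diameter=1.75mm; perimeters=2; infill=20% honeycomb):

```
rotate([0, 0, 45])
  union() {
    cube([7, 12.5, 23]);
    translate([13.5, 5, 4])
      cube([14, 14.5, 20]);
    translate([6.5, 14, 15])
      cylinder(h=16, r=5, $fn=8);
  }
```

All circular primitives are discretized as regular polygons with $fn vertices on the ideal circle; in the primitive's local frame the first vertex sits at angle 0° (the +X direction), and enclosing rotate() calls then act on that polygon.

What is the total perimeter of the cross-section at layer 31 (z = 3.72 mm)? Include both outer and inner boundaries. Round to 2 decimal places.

39.00 mm

At z = 3.72 mm: the cube (footprint 7×12.5) is included at this height (perimeter 39.00 mm); the cube at (13.5, 5) is absent (z outside [4, 24]); the cylinder at (6.5, 14) is not intersected at this z (z outside [15, 31]); Combining (union): only the 7×12.5 cube is present, so the union is just that shape — boundary = 39.00 mm; (rotated 45° about Z; rotation is an isometry so areas/perimeters/island counts are preserved). Overall, the cross-section is a single solid region. Total boundary length (outer) = 39.00 mm.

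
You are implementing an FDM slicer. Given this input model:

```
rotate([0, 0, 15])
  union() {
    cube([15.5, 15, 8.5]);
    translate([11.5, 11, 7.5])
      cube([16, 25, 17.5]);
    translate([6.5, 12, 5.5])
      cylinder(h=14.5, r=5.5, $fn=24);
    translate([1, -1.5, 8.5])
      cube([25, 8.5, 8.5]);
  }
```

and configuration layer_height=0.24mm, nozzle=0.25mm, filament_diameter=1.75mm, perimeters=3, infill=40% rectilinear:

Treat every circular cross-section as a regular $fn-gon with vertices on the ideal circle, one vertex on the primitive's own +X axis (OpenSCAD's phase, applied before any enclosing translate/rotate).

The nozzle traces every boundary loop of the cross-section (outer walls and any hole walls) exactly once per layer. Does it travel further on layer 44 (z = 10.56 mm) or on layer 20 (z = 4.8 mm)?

layer 44 (z = 10.56 mm)

Layer 44 (z = 10.56): the cube is not intersected at this z (z outside [0, 8.5]); the 16×25 cube at (11.5, 11) contributes its full rectangle (perimeter 82.00 mm); the cylinder at (6.5, 12): section is a regular 24-gon, circumradius r=5.5 (perimeter = 2·24·5.500·sin(180°/24) = 34.46 mm); the cube at (1, -1.5) is present — its section is the full 25×8.5 rectangle (perimeter 67.00 mm); Merging all regions: the regions partially overlap (shared area 2.52 mm²), so the edge portions inside another operand are dropped and the merged outline is re-measured after clipping — boundary = 167.79 mm; (rotated 15° about Z; rotation is an isometry so areas/perimeters/island counts are preserved). So its perimeter = 167.79 mm. Layer 20 (z = 4.8): the cube is present — its section is the full 15.5×15 rectangle (perimeter 61.00 mm); the cube at (11.5, 11) does not reach this height (z outside [7.5, 25]); the cylinder at (6.5, 12) does not reach this height (z outside [5.5, 20]); the cube at (1, -1.5) is not intersected at this z (z outside [8.5, 17]); Taking the union: only the 15.5×15 cube is present, so the union is just that shape — boundary = 61.00 mm; (whole slice rotated 15° about Z — lengths, areas and connectivity unchanged). So its perimeter = 61.00 mm. Layer 44 is larger (167.79 vs 61.00 mm).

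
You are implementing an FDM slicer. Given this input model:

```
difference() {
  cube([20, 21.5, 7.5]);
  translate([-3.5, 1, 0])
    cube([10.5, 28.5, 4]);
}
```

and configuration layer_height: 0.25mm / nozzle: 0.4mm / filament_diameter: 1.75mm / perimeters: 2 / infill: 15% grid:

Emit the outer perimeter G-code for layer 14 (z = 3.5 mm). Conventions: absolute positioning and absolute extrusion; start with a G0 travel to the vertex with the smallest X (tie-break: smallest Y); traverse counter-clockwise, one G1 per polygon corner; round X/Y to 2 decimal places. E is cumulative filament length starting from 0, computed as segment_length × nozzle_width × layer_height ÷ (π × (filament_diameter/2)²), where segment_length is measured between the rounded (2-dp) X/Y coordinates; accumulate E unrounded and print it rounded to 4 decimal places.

G0 X0.00 Y0.00 Z3.50
G1 X20.00 Y0.00 E0.8315
G1 X20.00 Y21.50 E1.7254
G1 X7.00 Y21.50 E2.2658
G1 X7.00 Y1.00 E3.1181
G1 X0.00 Y1.00 E3.4092
G1 X0.00 Y0.00 E3.4507

At z = 3.5 mm: the 20×21.5 cube contributes its full rectangle; the 10.5×28.5 cube at (-3.5, 1) contributes its full rectangle; Taking the first minus the rest: starting from the 20×21.5 cube, the 10.5×28.5 cube at (-3.5, 1) partially overlaps it — only the 143.50 mm² overlap (of its 299.25 mm²) is removed, clipping the outline — 1 connected region. The outline is a single polygon with 6 vertices. Extrusion per mm of travel: 0.4 × 0.25 / (π × 0.875²) = 0.041575. Accumulating E over each segment gives final E = 3.4507.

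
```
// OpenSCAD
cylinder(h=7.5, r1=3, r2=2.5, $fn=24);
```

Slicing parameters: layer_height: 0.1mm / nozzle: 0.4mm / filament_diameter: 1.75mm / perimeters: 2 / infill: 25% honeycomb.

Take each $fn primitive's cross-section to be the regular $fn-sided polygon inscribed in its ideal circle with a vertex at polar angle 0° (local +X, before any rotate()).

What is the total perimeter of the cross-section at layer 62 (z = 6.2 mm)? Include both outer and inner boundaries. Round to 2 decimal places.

At z = 6.2 mm: the cone: at t=0.827 of its height the radius interpolates to r₁+(r₂−r₁)t = 2.587, giving a regular 24-gon of that circumradius (perimeter = 2·24·2.587·sin(180°/24) = 16.21 mm). Overall, the cross-section is a single solid region. Total boundary length (outer) = 16.21 mm.

16.21 mm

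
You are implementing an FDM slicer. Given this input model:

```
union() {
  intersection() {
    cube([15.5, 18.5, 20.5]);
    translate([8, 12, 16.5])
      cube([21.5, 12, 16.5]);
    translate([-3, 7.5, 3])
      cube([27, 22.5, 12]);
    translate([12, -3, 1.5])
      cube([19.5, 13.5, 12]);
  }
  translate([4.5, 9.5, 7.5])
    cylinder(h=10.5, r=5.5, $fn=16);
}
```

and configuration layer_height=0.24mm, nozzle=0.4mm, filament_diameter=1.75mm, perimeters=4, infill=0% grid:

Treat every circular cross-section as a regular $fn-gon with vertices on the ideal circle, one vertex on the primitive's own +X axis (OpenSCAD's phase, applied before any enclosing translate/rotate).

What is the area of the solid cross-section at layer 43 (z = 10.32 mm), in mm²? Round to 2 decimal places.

At z = 10.32 mm: the 15.5×18.5 cube contributes its full rectangle (area 286.75 mm²); the cube at (8, 12) does not reach this height (z outside [16.5, 33]); the cube at (-3, 7.5) (footprint 27×22.5) is included at this height (area 607.50 mm²); the cube at (12, -3) is present — its section is the full 19.5×13.5 rectangle (area 263.25 mm²); After intersecting: at least one operand is absent at this height, so nothing remains; the cylinder at (4.5, 9.5): section is a regular 16-gon, circumradius r=5.5 (area = (16/2)·5.500²·sin(360°/16) = 92.61 mm²); Merging all regions: only the r=5.5 cylinder at (4.5, 9.5) is present, so the union is just that shape — area = 92.61 mm². Overall, the cross-section is a single solid region. Net area = 92.61 mm².

92.61 mm²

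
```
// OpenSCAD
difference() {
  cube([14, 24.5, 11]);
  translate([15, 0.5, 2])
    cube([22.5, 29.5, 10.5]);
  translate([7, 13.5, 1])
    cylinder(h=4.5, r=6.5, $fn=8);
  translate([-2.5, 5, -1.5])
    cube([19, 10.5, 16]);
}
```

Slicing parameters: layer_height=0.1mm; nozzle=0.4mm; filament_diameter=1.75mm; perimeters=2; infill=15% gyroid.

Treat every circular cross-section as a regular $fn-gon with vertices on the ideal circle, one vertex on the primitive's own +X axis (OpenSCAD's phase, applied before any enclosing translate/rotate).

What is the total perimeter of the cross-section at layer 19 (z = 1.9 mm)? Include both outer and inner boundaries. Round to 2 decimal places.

At z = 1.9 mm: the cube (footprint 14×24.5) is included at this height (perimeter 77.00 mm); the cube at (15, 0.5) does not reach this height (z outside [2, 12.5]); the r=6.5 cylinder at (7, 13.5) contributes a regular 8-gon of circumradius 6.5 (perimeter = 2·8·6.500·sin(180°/8) = 39.80 mm); the 19×10.5 cube at (-2.5, 5) contributes its full rectangle (perimeter 59.00 mm); Taking the first minus the rest: starting from the 14×24.5 cube, the r=6.5 cylinder at (7, 13.5) lies wholly inside it (removes its full 119.50 mm² and its 39.80 mm outline becomes a hole wall); the 19×10.5 cube at (-2.5, 5) partially overlaps it — only the 62.91 mm² overlap (of its 199.50 mm²) is removed, clipping the outline — boundary = 88.23 mm. Overall, the cross-section has 2 separate islands. Total boundary length (outer) = 88.23 mm.

88.23 mm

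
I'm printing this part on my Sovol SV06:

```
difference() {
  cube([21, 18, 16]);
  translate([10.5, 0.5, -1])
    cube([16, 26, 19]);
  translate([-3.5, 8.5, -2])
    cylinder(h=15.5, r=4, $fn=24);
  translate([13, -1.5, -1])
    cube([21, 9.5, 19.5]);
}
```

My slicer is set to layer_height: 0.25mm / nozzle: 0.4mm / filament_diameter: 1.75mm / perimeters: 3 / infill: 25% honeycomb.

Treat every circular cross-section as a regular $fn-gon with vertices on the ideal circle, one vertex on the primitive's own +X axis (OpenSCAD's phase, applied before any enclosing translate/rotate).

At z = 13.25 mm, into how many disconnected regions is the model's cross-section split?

At z = 13.25 mm: the cube is present — its section is the full 21×18 rectangle; the cube at (10.5, 0.5) (footprint 16×26) is included at this height; the r=4 cylinder at (-3.5, 8.5) contributes a regular 24-gon of circumradius 4; the cube at (13, -1.5) is present — its section is the full 21×9.5 rectangle; After the difference (first − rest): starting from the 21×18 cube, the 16×26 cube at (10.5, 0.5) partially overlaps it — only the 183.75 mm² overlap (of its 416.00 mm²) is removed, clipping the outline; the r=4 cylinder at (-3.5, 8.5) partially overlaps it — only the 1.21 mm² overlap (of its 49.69 mm²) is removed, clipping the outline; the 21×9.5 cube at (13, -1.5) partially overlaps it — only the 4.00 mm² overlap (of its 199.50 mm²) is removed, clipping the outline — 1 connected region. The result has 1 disconnected region.

1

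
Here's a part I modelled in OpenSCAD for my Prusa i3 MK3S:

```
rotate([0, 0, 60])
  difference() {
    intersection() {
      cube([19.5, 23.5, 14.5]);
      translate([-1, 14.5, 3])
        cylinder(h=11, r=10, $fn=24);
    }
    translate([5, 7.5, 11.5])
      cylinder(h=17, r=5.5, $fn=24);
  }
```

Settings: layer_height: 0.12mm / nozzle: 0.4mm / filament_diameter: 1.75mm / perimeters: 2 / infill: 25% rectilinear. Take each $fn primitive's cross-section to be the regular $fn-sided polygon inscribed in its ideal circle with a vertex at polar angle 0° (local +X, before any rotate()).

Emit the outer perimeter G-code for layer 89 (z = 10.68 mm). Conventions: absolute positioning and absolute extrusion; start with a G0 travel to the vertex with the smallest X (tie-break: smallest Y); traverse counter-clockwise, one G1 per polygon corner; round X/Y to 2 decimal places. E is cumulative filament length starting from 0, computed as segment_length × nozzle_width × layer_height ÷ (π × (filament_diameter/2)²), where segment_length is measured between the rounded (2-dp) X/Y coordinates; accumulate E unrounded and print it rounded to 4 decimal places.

G0 X-20.35 Y11.75 Z10.68
G1 X-4.01 Y2.32 E0.3765
G1 X-3.40 Y3.80 E0.4084
G1 X-3.06 Y6.38 E0.4604
G1 X-3.40 Y8.97 E0.5125
G1 X-4.40 Y11.38 E0.5646
G1 X-5.99 Y13.46 E0.6168
G1 X-8.06 Y15.04 E0.6688
G1 X-10.47 Y16.04 E0.7209
G1 X-13.06 Y16.38 E0.7730
G1 X-15.65 Y16.04 E0.8251
G1 X-18.06 Y15.04 E0.8772
G1 X-18.76 Y14.50 E0.8948
G1 X-20.35 Y11.75 E0.9582

At z = 10.68 mm: the 19.5×23.5 cube contributes its full rectangle; the r=10 cylinder at (-1, 14.5) contributes a regular 24-gon of circumradius 10; Taking the intersection: the r=10 cylinder at (-1, 14.5) partially overlaps the 19.5×23.5 cube; clipping to the common part keeps 133.69 mm² — 1 connected region; the cylinder at (5, 7.5) is not intersected at this z (z outside [11.5, 28.5]); After the difference (first − rest): none of the subtracted shapes is present at this height, so that combined region is unchanged — 1 connected region; (rotated 60° about Z; rotation is an isometry so areas/perimeters/island counts are preserved). The outline is a single polygon with 13 vertices. Extrusion per mm of travel: 0.4 × 0.12 / (π × 0.875²) = 0.019956. Accumulating E over each segment gives final E = 0.9582.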